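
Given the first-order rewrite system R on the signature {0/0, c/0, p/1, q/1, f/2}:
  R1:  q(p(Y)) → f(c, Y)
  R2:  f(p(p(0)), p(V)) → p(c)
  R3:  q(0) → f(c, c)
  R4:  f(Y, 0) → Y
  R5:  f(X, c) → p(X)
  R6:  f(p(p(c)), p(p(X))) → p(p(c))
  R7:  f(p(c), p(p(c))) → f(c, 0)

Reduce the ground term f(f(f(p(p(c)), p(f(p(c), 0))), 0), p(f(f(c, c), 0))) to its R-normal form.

p(p(c))

1. f(f(f(p(p(c)), p(f(p(c), 0))), 0), p(f(f(c, c), 0)))  →  f(f(p(p(c)), p(f(p(c), 0))), p(f(f(c, c), 0)))   [R4 at 1]
2. f(f(p(p(c)), p(f(p(c), 0))), p(f(f(c, c), 0)))  →  f(f(p(p(c)), p(p(c))), p(f(f(c, c), 0)))   [R4 at 1.2.1]
3. f(f(p(p(c)), p(p(c))), p(f(f(c, c), 0)))  →  f(p(p(c)), p(f(f(c, c), 0)))   [R6 at 1]
4. f(p(p(c)), p(f(f(c, c), 0)))  →  f(p(p(c)), p(f(c, c)))   [R4 at 2.1]
5. f(p(p(c)), p(f(c, c)))  →  f(p(p(c)), p(p(c)))   [R5 at 2.1]
6. f(p(p(c)), p(p(c)))  →  p(p(c))   [R6 at ε]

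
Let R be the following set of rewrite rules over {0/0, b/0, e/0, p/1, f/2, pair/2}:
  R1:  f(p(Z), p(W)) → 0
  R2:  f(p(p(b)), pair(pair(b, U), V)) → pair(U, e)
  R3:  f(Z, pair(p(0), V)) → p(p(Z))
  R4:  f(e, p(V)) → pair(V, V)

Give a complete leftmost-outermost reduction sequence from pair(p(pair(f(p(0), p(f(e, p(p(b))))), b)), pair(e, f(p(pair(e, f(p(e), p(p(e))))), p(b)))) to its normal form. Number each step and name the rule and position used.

1. pair(p(pair(f(p(0), p(f(e, p(p(b))))), b)), pair(e, f(p(pair(e, f(p(e), p(p(e))))), p(b))))  →  pair(p(pair(0, b)), pair(e, f(p(pair(e, f(p(e), p(p(e))))), p(b))))   [R1 at 1.1.1]
2. pair(p(pair(0, b)), pair(e, f(p(pair(e, f(p(e), p(p(e))))), p(b))))  →  pair(p(pair(0, b)), pair(e, 0))   [R1 at 2.2]

pair(p(pair(0, b)), pair(e, 0))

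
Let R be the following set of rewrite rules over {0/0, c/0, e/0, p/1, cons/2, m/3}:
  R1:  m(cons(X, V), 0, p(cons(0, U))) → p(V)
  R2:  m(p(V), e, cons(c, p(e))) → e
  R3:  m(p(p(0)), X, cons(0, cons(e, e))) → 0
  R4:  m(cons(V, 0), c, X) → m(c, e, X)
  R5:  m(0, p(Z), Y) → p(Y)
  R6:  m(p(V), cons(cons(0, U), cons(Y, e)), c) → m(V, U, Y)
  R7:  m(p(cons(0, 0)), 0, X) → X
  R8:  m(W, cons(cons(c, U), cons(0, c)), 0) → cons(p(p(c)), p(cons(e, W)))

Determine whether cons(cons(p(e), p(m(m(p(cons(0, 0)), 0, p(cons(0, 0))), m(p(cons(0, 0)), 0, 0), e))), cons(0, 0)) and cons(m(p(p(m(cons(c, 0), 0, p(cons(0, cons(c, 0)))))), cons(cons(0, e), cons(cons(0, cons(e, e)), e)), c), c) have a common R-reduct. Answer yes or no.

Reduce t₁ = cons(cons(p(e), p(m(m(p(cons(0, 0)), 0, p(cons(0, 0))), m(p(cons(0, 0)), 0, 0), e))), cons(0, 0)):
1. cons(cons(p(e), p(m(m(p(cons(0, 0)), 0, p(cons(0, 0))), m(p(cons(0, 0)), 0, 0), e))), cons(0, 0))  →  cons(cons(p(e), p(m(p(cons(0, 0)), m(p(cons(0, 0)), 0, 0), e))), cons(0, 0))   [R7 at 1.2.1.1]
2. cons(cons(p(e), p(m(p(cons(0, 0)), m(p(cons(0, 0)), 0, 0), e))), cons(0, 0))  →  cons(cons(p(e), p(m(p(cons(0, 0)), 0, e))), cons(0, 0))   [R7 at 1.2.1.2]
3. cons(cons(p(e), p(m(p(cons(0, 0)), 0, e))), cons(0, 0))  →  cons(cons(p(e), p(e)), cons(0, 0))   [R7 at 1.2.1]

Reduce t₂ = cons(m(p(p(m(cons(c, 0), 0, p(cons(0, cons(c, 0)))))), cons(cons(0, e), cons(cons(0, cons(e, e)), e)), c), c):
1. cons(m(p(p(m(cons(c, 0), 0, p(cons(0, cons(c, 0)))))), cons(cons(0, e), cons(cons(0, cons(e, e)), e)), c), c)  →  cons(m(p(m(cons(c, 0), 0, p(cons(0, cons(c, 0))))), e, cons(0, cons(e, e))), c)   [R6 at 1]
2. cons(m(p(m(cons(c, 0), 0, p(cons(0, cons(c, 0))))), e, cons(0, cons(e, e))), c)  →  cons(m(p(p(0)), e, cons(0, cons(e, e))), c)   [R1 at 1.1.1]
3. cons(m(p(p(0)), e, cons(0, cons(e, e))), c)  →  cons(0, c)   [R3 at 1]

no — NF(t₁) = cons(cons(p(e), p(e)), cons(0, 0)), NF(t₂) = cons(0, c)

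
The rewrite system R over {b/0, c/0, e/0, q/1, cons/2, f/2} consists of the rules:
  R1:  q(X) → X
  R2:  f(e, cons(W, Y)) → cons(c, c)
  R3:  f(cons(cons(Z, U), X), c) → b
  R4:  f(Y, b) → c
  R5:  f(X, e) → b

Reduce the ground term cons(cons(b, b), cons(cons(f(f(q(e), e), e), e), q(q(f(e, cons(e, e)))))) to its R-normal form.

cons(cons(b, b), cons(cons(b, e), cons(c, c)))

1. cons(cons(b, b), cons(cons(f(f(q(e), e), e), e), q(q(f(e, cons(e, e))))))  →  cons(cons(b, b), cons(cons(b, e), q(q(f(e, cons(e, e))))))   [R5 at 2.1.1]
2. cons(cons(b, b), cons(cons(b, e), q(q(f(e, cons(e, e))))))  →  cons(cons(b, b), cons(cons(b, e), q(f(e, cons(e, e)))))   [R1 at 2.2]
3. cons(cons(b, b), cons(cons(b, e), q(f(e, cons(e, e)))))  →  cons(cons(b, b), cons(cons(b, e), f(e, cons(e, e))))   [R1 at 2.2]
4. cons(cons(b, b), cons(cons(b, e), f(e, cons(e, e))))  →  cons(cons(b, b), cons(cons(b, e), cons(c, c)))   [R2 at 2.2]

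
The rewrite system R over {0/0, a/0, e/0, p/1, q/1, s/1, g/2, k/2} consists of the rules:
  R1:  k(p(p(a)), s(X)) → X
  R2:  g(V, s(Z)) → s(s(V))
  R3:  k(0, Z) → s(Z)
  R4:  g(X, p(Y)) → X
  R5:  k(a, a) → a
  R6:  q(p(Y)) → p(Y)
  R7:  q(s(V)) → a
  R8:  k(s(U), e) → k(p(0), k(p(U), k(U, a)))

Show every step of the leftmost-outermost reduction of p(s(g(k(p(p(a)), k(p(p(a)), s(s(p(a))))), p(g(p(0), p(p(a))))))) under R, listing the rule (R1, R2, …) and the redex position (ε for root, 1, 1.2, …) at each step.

p(s(p(a)))

1. p(s(g(k(p(p(a)), k(p(p(a)), s(s(p(a))))), p(g(p(0), p(p(a)))))))  →  p(s(k(p(p(a)), k(p(p(a)), s(s(p(a)))))))   [R4 at 1.1]
2. p(s(k(p(p(a)), k(p(p(a)), s(s(p(a)))))))  →  p(s(k(p(p(a)), s(p(a)))))   [R1 at 1.1.2]
3. p(s(k(p(p(a)), s(p(a)))))  →  p(s(p(a)))   [R1 at 1.1]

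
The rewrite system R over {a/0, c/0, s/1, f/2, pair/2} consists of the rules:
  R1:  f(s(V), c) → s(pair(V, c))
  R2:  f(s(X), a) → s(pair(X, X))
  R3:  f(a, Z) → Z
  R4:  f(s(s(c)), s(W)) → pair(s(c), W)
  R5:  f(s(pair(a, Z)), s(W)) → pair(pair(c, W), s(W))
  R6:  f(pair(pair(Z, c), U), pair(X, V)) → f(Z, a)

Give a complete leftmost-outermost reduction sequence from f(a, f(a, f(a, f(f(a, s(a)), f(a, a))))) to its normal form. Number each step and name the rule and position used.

1. f(a, f(a, f(a, f(f(a, s(a)), f(a, a)))))  →  f(a, f(a, f(f(a, s(a)), f(a, a))))   [R3 at ε]
2. f(a, f(a, f(f(a, s(a)), f(a, a))))  →  f(a, f(f(a, s(a)), f(a, a)))   [R3 at ε]
3. f(a, f(f(a, s(a)), f(a, a)))  →  f(f(a, s(a)), f(a, a))   [R3 at ε]
4. f(f(a, s(a)), f(a, a))  →  f(s(a), f(a, a))   [R3 at 1]
5. f(s(a), f(a, a))  →  f(s(a), a)   [R3 at 2]
6. f(s(a), a)  →  s(pair(a, a))   [R2 at ε]

s(pair(a, a))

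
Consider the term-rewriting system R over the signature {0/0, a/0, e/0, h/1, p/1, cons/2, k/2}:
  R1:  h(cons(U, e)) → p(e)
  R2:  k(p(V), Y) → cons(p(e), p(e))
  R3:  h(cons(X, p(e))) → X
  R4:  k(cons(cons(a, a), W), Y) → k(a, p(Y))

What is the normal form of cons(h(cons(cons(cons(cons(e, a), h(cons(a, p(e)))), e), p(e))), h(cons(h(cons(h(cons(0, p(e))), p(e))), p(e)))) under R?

1. cons(h(cons(cons(cons(cons(e, a), h(cons(a, p(e)))), e), p(e))), h(cons(h(cons(h(cons(0, p(e))), p(e))), p(e))))  →  cons(cons(cons(cons(e, a), h(cons(a, p(e)))), e), h(cons(h(cons(h(cons(0, p(e))), p(e))), p(e))))   [R3 at 1]
2. cons(cons(cons(cons(e, a), h(cons(a, p(e)))), e), h(cons(h(cons(h(cons(0, p(e))), p(e))), p(e))))  →  cons(cons(cons(cons(e, a), a), e), h(cons(h(cons(h(cons(0, p(e))), p(e))), p(e))))   [R3 at 1.1.2]
3. cons(cons(cons(cons(e, a), a), e), h(cons(h(cons(h(cons(0, p(e))), p(e))), p(e))))  →  cons(cons(cons(cons(e, a), a), e), h(cons(h(cons(0, p(e))), p(e))))   [R3 at 2]
4. cons(cons(cons(cons(e, a), a), e), h(cons(h(cons(0, p(e))), p(e))))  →  cons(cons(cons(cons(e, a), a), e), h(cons(0, p(e))))   [R3 at 2]
5. cons(cons(cons(cons(e, a), a), e), h(cons(0, p(e))))  →  cons(cons(cons(cons(e, a), a), e), 0)   [R3 at 2]

cons(cons(cons(cons(e, a), a), e), 0)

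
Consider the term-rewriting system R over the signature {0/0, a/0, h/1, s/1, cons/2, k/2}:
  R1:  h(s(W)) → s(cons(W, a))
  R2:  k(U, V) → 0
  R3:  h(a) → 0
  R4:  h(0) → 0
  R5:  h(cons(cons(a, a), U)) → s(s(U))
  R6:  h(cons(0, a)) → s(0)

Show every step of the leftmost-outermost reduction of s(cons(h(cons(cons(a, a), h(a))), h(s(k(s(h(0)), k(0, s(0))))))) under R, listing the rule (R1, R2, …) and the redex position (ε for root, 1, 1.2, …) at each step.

1. s(cons(h(cons(cons(a, a), h(a))), h(s(k(s(h(0)), k(0, s(0)))))))  →  s(cons(s(s(h(a))), h(s(k(s(h(0)), k(0, s(0)))))))   [R5 at 1.1]
2. s(cons(s(s(h(a))), h(s(k(s(h(0)), k(0, s(0)))))))  →  s(cons(s(s(0)), h(s(k(s(h(0)), k(0, s(0)))))))   [R3 at 1.1.1.1]
3. s(cons(s(s(0)), h(s(k(s(h(0)), k(0, s(0)))))))  →  s(cons(s(s(0)), s(cons(k(s(h(0)), k(0, s(0))), a))))   [R1 at 1.2]
4. s(cons(s(s(0)), s(cons(k(s(h(0)), k(0, s(0))), a))))  →  s(cons(s(s(0)), s(cons(0, a))))   [R2 at 1.2.1.1]

s(cons(s(s(0)), s(cons(0, a))))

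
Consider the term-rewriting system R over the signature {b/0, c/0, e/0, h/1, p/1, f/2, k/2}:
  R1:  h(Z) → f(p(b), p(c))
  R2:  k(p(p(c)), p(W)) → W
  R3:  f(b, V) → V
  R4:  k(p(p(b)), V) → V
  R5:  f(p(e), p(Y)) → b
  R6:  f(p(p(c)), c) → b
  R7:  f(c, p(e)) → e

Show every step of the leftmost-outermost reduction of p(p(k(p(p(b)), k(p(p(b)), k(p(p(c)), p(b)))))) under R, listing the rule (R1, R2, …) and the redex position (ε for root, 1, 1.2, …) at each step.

p(p(b))

1. p(p(k(p(p(b)), k(p(p(b)), k(p(p(c)), p(b))))))  →  p(p(k(p(p(b)), k(p(p(c)), p(b)))))   [R4 at 1.1]
2. p(p(k(p(p(b)), k(p(p(c)), p(b)))))  →  p(p(k(p(p(c)), p(b))))   [R4 at 1.1]
3. p(p(k(p(p(c)), p(b))))  →  p(p(b))   [R2 at 1.1]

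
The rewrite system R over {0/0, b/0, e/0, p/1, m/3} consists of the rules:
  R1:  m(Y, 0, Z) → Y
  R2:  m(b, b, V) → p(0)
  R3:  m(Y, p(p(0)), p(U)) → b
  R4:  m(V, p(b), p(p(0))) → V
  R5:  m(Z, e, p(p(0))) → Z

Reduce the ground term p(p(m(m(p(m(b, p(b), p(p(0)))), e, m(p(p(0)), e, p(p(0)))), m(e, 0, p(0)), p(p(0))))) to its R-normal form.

1. p(p(m(m(p(m(b, p(b), p(p(0)))), e, m(p(p(0)), e, p(p(0)))), m(e, 0, p(0)), p(p(0)))))  →  p(p(m(m(p(b), e, m(p(p(0)), e, p(p(0)))), m(e, 0, p(0)), p(p(0)))))   [R4 at 1.1.1.1.1]
2. p(p(m(m(p(b), e, m(p(p(0)), e, p(p(0)))), m(e, 0, p(0)), p(p(0)))))  →  p(p(m(m(p(b), e, p(p(0))), m(e, 0, p(0)), p(p(0)))))   [R5 at 1.1.1.3]
3. p(p(m(m(p(b), e, p(p(0))), m(e, 0, p(0)), p(p(0)))))  →  p(p(m(p(b), m(e, 0, p(0)), p(p(0)))))   [R5 at 1.1.1]
4. p(p(m(p(b), m(e, 0, p(0)), p(p(0)))))  →  p(p(m(p(b), e, p(p(0)))))   [R1 at 1.1.2]
5. p(p(m(p(b), e, p(p(0)))))  →  p(p(p(b)))   [R5 at 1.1]

p(p(p(b)))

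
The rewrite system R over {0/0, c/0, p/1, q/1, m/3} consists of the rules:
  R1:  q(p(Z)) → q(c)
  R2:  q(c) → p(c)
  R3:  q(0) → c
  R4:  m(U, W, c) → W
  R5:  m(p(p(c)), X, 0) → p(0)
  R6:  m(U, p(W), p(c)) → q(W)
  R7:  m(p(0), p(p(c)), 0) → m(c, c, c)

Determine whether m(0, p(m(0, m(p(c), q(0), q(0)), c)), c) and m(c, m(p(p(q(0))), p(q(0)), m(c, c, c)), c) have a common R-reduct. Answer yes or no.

Reduce t₁ = m(0, p(m(0, m(p(c), q(0), q(0)), c)), c):
1. m(0, p(m(0, m(p(c), q(0), q(0)), c)), c)  →  p(m(0, m(p(c), q(0), q(0)), c))   [R4 at ε]
2. p(m(0, m(p(c), q(0), q(0)), c))  →  p(m(p(c), q(0), q(0)))   [R4 at 1]
3. p(m(p(c), q(0), q(0)))  →  p(m(p(c), c, q(0)))   [R3 at 1.2]
4. p(m(p(c), c, q(0)))  →  p(m(p(c), c, c))   [R3 at 1.3]
5. p(m(p(c), c, c))  →  p(c)   [R4 at 1]

Reduce t₂ = m(c, m(p(p(q(0))), p(q(0)), m(c, c, c)), c):
1. m(c, m(p(p(q(0))), p(q(0)), m(c, c, c)), c)  →  m(p(p(q(0))), p(q(0)), m(c, c, c))   [R4 at ε]
2. m(p(p(q(0))), p(q(0)), m(c, c, c))  →  m(p(p(c)), p(q(0)), m(c, c, c))   [R3 at 1.1.1]
3. m(p(p(c)), p(q(0)), m(c, c, c))  →  m(p(p(c)), p(c), m(c, c, c))   [R3 at 2.1]
4. m(p(p(c)), p(c), m(c, c, c))  →  m(p(p(c)), p(c), c)   [R4 at 3]
5. m(p(p(c)), p(c), c)  →  p(c)   [R4 at ε]

yes — NF(t₁) = p(c), NF(t₂) = p(c)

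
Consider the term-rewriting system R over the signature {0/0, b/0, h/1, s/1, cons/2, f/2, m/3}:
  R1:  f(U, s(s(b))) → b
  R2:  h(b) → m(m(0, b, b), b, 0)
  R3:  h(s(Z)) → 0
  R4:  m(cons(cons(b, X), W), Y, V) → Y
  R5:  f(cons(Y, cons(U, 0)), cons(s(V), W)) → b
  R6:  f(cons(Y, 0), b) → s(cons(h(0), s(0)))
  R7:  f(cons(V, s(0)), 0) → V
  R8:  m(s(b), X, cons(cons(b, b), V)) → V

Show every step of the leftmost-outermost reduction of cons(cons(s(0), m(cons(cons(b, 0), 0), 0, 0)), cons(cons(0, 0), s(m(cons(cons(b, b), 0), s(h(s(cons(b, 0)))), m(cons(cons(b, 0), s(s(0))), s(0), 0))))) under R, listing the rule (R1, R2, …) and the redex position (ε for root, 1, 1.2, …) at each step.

cons(cons(s(0), 0), cons(cons(0, 0), s(s(0))))

1. cons(cons(s(0), m(cons(cons(b, 0), 0), 0, 0)), cons(cons(0, 0), s(m(cons(cons(b, b), 0), s(h(s(cons(b, 0)))), m(cons(cons(b, 0), s(s(0))), s(0), 0)))))  →  cons(cons(s(0), 0), cons(cons(0, 0), s(m(cons(cons(b, b), 0), s(h(s(cons(b, 0)))), m(cons(cons(b, 0), s(s(0))), s(0), 0)))))   [R4 at 1.2]
2. cons(cons(s(0), 0), cons(cons(0, 0), s(m(cons(cons(b, b), 0), s(h(s(cons(b, 0)))), m(cons(cons(b, 0), s(s(0))), s(0), 0)))))  →  cons(cons(s(0), 0), cons(cons(0, 0), s(s(h(s(cons(b, 0)))))))   [R4 at 2.2.1]
3. cons(cons(s(0), 0), cons(cons(0, 0), s(s(h(s(cons(b, 0)))))))  →  cons(cons(s(0), 0), cons(cons(0, 0), s(s(0))))   [R3 at 2.2.1.1]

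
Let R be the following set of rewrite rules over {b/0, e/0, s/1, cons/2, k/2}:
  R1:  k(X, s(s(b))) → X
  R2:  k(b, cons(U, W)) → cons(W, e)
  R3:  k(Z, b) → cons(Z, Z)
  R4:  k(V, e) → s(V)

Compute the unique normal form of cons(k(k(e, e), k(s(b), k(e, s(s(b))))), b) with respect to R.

1. cons(k(k(e, e), k(s(b), k(e, s(s(b))))), b)  →  cons(k(s(e), k(s(b), k(e, s(s(b))))), b)   [R4 at 1.1]
2. cons(k(s(e), k(s(b), k(e, s(s(b))))), b)  →  cons(k(s(e), k(s(b), e)), b)   [R1 at 1.2.2]
3. cons(k(s(e), k(s(b), e)), b)  →  cons(k(s(e), s(s(b))), b)   [R4 at 1.2]
4. cons(k(s(e), s(s(b))), b)  →  cons(s(e), b)   [R1 at 1]

cons(s(e), b)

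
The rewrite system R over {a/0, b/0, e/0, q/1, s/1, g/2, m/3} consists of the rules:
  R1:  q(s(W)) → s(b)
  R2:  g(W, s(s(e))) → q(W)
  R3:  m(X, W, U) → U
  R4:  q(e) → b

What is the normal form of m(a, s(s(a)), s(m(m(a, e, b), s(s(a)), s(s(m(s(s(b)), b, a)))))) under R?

1. m(a, s(s(a)), s(m(m(a, e, b), s(s(a)), s(s(m(s(s(b)), b, a))))))  →  s(m(m(a, e, b), s(s(a)), s(s(m(s(s(b)), b, a)))))   [R3 at ε]
2. s(m(m(a, e, b), s(s(a)), s(s(m(s(s(b)), b, a)))))  →  s(s(s(m(s(s(b)), b, a))))   [R3 at 1]
3. s(s(s(m(s(s(b)), b, a))))  →  s(s(s(a)))   [R3 at 1.1.1]

s(s(s(a)))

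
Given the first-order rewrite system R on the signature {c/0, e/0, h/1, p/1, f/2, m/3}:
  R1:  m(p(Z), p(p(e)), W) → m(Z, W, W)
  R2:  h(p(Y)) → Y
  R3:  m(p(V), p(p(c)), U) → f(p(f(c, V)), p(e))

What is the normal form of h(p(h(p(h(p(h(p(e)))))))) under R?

e

1. h(p(h(p(h(p(h(p(e))))))))  →  h(p(h(p(h(p(e))))))   [R2 at ε]
2. h(p(h(p(h(p(e))))))  →  h(p(h(p(e))))   [R2 at ε]
3. h(p(h(p(e))))  →  h(p(e))   [R2 at ε]
4. h(p(e))  →  e   [R2 at ε]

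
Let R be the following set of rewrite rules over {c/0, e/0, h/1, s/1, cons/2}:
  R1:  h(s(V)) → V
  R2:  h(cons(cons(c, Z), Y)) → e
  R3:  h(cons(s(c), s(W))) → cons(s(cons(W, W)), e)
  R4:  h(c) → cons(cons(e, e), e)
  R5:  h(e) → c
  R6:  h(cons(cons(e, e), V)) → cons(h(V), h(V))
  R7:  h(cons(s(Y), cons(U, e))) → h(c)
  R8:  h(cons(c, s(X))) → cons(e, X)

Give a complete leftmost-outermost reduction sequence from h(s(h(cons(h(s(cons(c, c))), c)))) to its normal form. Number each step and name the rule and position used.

1. h(s(h(cons(h(s(cons(c, c))), c))))  →  h(cons(h(s(cons(c, c))), c))   [R1 at ε]
2. h(cons(h(s(cons(c, c))), c))  →  h(cons(cons(c, c), c))   [R1 at 1.1]
3. h(cons(cons(c, c), c))  →  e   [R2 at ε]

e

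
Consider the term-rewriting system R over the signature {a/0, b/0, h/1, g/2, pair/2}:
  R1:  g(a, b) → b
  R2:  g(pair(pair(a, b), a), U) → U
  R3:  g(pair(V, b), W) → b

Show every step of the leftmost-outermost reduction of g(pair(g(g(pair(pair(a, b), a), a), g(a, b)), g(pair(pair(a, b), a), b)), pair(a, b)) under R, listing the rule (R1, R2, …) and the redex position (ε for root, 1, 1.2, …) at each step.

b

1. g(pair(g(g(pair(pair(a, b), a), a), g(a, b)), g(pair(pair(a, b), a), b)), pair(a, b))  →  g(pair(g(a, g(a, b)), g(pair(pair(a, b), a), b)), pair(a, b))   [R2 at 1.1.1]
2. g(pair(g(a, g(a, b)), g(pair(pair(a, b), a), b)), pair(a, b))  →  g(pair(g(a, b), g(pair(pair(a, b), a), b)), pair(a, b))   [R1 at 1.1.2]
3. g(pair(g(a, b), g(pair(pair(a, b), a), b)), pair(a, b))  →  g(pair(b, g(pair(pair(a, b), a), b)), pair(a, b))   [R1 at 1.1]
4. g(pair(b, g(pair(pair(a, b), a), b)), pair(a, b))  →  g(pair(b, b), pair(a, b))   [R2 at 1.2]
5. g(pair(b, b), pair(a, b))  →  b   [R3 at ε]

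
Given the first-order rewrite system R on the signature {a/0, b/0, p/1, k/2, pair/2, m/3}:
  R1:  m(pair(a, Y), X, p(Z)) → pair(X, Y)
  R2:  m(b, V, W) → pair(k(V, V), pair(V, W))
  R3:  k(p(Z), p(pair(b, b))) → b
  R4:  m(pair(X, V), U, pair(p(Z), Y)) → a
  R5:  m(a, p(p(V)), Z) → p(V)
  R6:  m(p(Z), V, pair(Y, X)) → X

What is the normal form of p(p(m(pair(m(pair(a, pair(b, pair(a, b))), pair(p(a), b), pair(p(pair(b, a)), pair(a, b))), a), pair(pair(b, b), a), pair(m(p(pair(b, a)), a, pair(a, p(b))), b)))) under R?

p(p(a))

1. p(p(m(pair(m(pair(a, pair(b, pair(a, b))), pair(p(a), b), pair(p(pair(b, a)), pair(a, b))), a), pair(pair(b, b), a), pair(m(p(pair(b, a)), a, pair(a, p(b))), b))))  →  p(p(m(pair(a, a), pair(pair(b, b), a), pair(m(p(pair(b, a)), a, pair(a, p(b))), b))))   [R4 at 1.1.1.1]
2. p(p(m(pair(a, a), pair(pair(b, b), a), pair(m(p(pair(b, a)), a, pair(a, p(b))), b))))  →  p(p(m(pair(a, a), pair(pair(b, b), a), pair(p(b), b))))   [R6 at 1.1.3.1]
3. p(p(m(pair(a, a), pair(pair(b, b), a), pair(p(b), b))))  →  p(p(a))   [R4 at 1.1]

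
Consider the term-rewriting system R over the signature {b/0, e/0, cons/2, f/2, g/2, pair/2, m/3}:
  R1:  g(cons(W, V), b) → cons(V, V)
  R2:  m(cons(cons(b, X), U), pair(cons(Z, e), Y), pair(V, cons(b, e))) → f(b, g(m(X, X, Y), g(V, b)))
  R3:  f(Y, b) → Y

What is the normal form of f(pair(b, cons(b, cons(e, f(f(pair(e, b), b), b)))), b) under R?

pair(b, cons(b, cons(e, pair(e, b))))

1. f(pair(b, cons(b, cons(e, f(f(pair(e, b), b), b)))), b)  →  pair(b, cons(b, cons(e, f(f(pair(e, b), b), b))))   [R3 at ε]
2. pair(b, cons(b, cons(e, f(f(pair(e, b), b), b))))  →  pair(b, cons(b, cons(e, f(pair(e, b), b))))   [R3 at 2.2.2]
3. pair(b, cons(b, cons(e, f(pair(e, b), b))))  →  pair(b, cons(b, cons(e, pair(e, b))))   [R3 at 2.2.2]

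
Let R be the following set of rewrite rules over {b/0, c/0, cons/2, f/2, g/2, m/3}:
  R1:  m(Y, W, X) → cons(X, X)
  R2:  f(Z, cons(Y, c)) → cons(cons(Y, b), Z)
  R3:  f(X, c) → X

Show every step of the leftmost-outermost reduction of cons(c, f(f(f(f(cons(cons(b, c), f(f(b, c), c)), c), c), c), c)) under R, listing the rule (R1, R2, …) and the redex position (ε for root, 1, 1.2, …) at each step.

1. cons(c, f(f(f(f(cons(cons(b, c), f(f(b, c), c)), c), c), c), c))  →  cons(c, f(f(f(cons(cons(b, c), f(f(b, c), c)), c), c), c))   [R3 at 2]
2. cons(c, f(f(f(cons(cons(b, c), f(f(b, c), c)), c), c), c))  →  cons(c, f(f(cons(cons(b, c), f(f(b, c), c)), c), c))   [R3 at 2]
3. cons(c, f(f(cons(cons(b, c), f(f(b, c), c)), c), c))  →  cons(c, f(cons(cons(b, c), f(f(b, c), c)), c))   [R3 at 2]
4. cons(c, f(cons(cons(b, c), f(f(b, c), c)), c))  →  cons(c, cons(cons(b, c), f(f(b, c), c)))   [R3 at 2]
5. cons(c, cons(cons(b, c), f(f(b, c), c)))  →  cons(c, cons(cons(b, c), f(b, c)))   [R3 at 2.2]
6. cons(c, cons(cons(b, c), f(b, c)))  →  cons(c, cons(cons(b, c), b))   [R3 at 2.2]

cons(c, cons(cons(b, c), b))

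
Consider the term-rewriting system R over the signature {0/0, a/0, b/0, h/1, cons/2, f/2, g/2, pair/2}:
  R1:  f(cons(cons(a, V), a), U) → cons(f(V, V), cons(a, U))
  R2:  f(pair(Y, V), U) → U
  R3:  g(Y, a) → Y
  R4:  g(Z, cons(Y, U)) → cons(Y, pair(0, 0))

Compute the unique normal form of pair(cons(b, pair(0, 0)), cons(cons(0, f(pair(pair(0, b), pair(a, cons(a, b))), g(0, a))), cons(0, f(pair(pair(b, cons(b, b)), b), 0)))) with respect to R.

pair(cons(b, pair(0, 0)), cons(cons(0, 0), cons(0, 0)))

1. pair(cons(b, pair(0, 0)), cons(cons(0, f(pair(pair(0, b), pair(a, cons(a, b))), g(0, a))), cons(0, f(pair(pair(b, cons(b, b)), b), 0))))  →  pair(cons(b, pair(0, 0)), cons(cons(0, g(0, a)), cons(0, f(pair(pair(b, cons(b, b)), b), 0))))   [R2 at 2.1.2]
2. pair(cons(b, pair(0, 0)), cons(cons(0, g(0, a)), cons(0, f(pair(pair(b, cons(b, b)), b), 0))))  →  pair(cons(b, pair(0, 0)), cons(cons(0, 0), cons(0, f(pair(pair(b, cons(b, b)), b), 0))))   [R3 at 2.1.2]
3. pair(cons(b, pair(0, 0)), cons(cons(0, 0), cons(0, f(pair(pair(b, cons(b, b)), b), 0))))  →  pair(cons(b, pair(0, 0)), cons(cons(0, 0), cons(0, 0)))   [R2 at 2.2.2]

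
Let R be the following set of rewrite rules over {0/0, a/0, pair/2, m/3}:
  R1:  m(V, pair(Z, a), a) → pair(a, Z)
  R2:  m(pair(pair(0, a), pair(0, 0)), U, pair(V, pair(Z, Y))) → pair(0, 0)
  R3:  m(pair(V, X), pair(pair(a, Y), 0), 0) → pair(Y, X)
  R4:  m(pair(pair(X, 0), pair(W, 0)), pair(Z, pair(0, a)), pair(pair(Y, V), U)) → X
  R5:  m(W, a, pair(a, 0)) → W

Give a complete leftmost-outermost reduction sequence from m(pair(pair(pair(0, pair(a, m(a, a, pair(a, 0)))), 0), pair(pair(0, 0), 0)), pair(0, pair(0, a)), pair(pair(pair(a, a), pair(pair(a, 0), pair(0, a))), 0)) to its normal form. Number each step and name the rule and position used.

pair(0, pair(a, a))

1. m(pair(pair(pair(0, pair(a, m(a, a, pair(a, 0)))), 0), pair(pair(0, 0), 0)), pair(0, pair(0, a)), pair(pair(pair(a, a), pair(pair(a, 0), pair(0, a))), 0))  →  pair(0, pair(a, m(a, a, pair(a, 0))))   [R4 at ε]
2. pair(0, pair(a, m(a, a, pair(a, 0))))  →  pair(0, pair(a, a))   [R5 at 2.2]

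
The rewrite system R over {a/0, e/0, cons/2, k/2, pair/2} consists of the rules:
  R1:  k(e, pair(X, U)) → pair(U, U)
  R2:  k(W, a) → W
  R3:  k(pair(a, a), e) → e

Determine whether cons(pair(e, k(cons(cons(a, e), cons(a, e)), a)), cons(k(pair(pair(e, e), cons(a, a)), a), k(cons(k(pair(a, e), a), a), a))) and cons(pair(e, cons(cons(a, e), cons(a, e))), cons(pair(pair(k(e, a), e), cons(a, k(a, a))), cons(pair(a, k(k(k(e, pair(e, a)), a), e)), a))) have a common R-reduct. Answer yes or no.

Reduce t₁ = cons(pair(e, k(cons(cons(a, e), cons(a, e)), a)), cons(k(pair(pair(e, e), cons(a, a)), a), k(cons(k(pair(a, e), a), a), a))):
1. cons(pair(e, k(cons(cons(a, e), cons(a, e)), a)), cons(k(pair(pair(e, e), cons(a, a)), a), k(cons(k(pair(a, e), a), a), a)))  →  cons(pair(e, cons(cons(a, e), cons(a, e))), cons(k(pair(pair(e, e), cons(a, a)), a), k(cons(k(pair(a, e), a), a), a)))   [R2 at 1.2]
2. cons(pair(e, cons(cons(a, e), cons(a, e))), cons(k(pair(pair(e, e), cons(a, a)), a), k(cons(k(pair(a, e), a), a), a)))  →  cons(pair(e, cons(cons(a, e), cons(a, e))), cons(pair(pair(e, e), cons(a, a)), k(cons(k(pair(a, e), a), a), a)))   [R2 at 2.1]
3. cons(pair(e, cons(cons(a, e), cons(a, e))), cons(pair(pair(e, e), cons(a, a)), k(cons(k(pair(a, e), a), a), a)))  →  cons(pair(e, cons(cons(a, e), cons(a, e))), cons(pair(pair(e, e), cons(a, a)), cons(k(pair(a, e), a), a)))   [R2 at 2.2]
4. cons(pair(e, cons(cons(a, e), cons(a, e))), cons(pair(pair(e, e), cons(a, a)), cons(k(pair(a, e), a), a)))  →  cons(pair(e, cons(cons(a, e), cons(a, e))), cons(pair(pair(e, e), cons(a, a)), cons(pair(a, e), a)))   [R2 at 2.2.1]

Reduce t₂ = cons(pair(e, cons(cons(a, e), cons(a, e))), cons(pair(pair(k(e, a), e), cons(a, k(a, a))), cons(pair(a, k(k(k(e, pair(e, a)), a), e)), a))):
1. cons(pair(e, cons(cons(a, e), cons(a, e))), cons(pair(pair(k(e, a), e), cons(a, k(a, a))), cons(pair(a, k(k(k(e, pair(e, a)), a), e)), a)))  →  cons(pair(e, cons(cons(a, e), cons(a, e))), cons(pair(pair(e, e), cons(a, k(a, a))), cons(pair(a, k(k(k(e, pair(e, a)), a), e)), a)))   [R2 at 2.1.1.1]
2. cons(pair(e, cons(cons(a, e), cons(a, e))), cons(pair(pair(e, e), cons(a, k(a, a))), cons(pair(a, k(k(k(e, pair(e, a)), a), e)), a)))  →  cons(pair(e, cons(cons(a, e), cons(a, e))), cons(pair(pair(e, e), cons(a, a)), cons(pair(a, k(k(k(e, pair(e, a)), a), e)), a)))   [R2 at 2.1.2.2]
3. cons(pair(e, cons(cons(a, e), cons(a, e))), cons(pair(pair(e, e), cons(a, a)), cons(pair(a, k(k(k(e, pair(e, a)), a), e)), a)))  →  cons(pair(e, cons(cons(a, e), cons(a, e))), cons(pair(pair(e, e), cons(a, a)), cons(pair(a, k(k(e, pair(e, a)), e)), a)))   [R2 at 2.2.1.2.1]
4. cons(pair(e, cons(cons(a, e), cons(a, e))), cons(pair(pair(e, e), cons(a, a)), cons(pair(a, k(k(e, pair(e, a)), e)), a)))  →  cons(pair(e, cons(cons(a, e), cons(a, e))), cons(pair(pair(e, e), cons(a, a)), cons(pair(a, k(pair(a, a), e)), a)))   [R1 at 2.2.1.2.1]
5. cons(pair(e, cons(cons(a, e), cons(a, e))), cons(pair(pair(e, e), cons(a, a)), cons(pair(a, k(pair(a, a), e)), a)))  →  cons(pair(e, cons(cons(a, e), cons(a, e))), cons(pair(pair(e, e), cons(a, a)), cons(pair(a, e), a)))   [R3 at 2.2.1.2]

yes — NF(t₁) = cons(pair(e, cons(cons(a, e), cons(a, e))), cons(pair(pair(e, e), cons(a, a)), cons(pair(a, e), a))), NF(t₂) = cons(pair(e, cons(cons(a, e), cons(a, e))), cons(pair(pair(e, e), cons(a, a)), cons(pair(a, e), a)))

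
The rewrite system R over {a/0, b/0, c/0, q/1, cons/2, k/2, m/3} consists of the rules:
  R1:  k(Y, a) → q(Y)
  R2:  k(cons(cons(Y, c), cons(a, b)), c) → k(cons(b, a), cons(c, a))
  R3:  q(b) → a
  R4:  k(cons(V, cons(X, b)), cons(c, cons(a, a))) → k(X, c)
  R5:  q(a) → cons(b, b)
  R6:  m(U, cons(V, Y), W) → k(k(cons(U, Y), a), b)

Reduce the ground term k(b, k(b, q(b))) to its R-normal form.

1. k(b, k(b, q(b)))  →  k(b, k(b, a))   [R3 at 2.2]
2. k(b, k(b, a))  →  k(b, q(b))   [R1 at 2]
3. k(b, q(b))  →  k(b, a)   [R3 at 2]
4. k(b, a)  →  q(b)   [R1 at ε]
5. q(b)  →  a   [R3 at ε]

a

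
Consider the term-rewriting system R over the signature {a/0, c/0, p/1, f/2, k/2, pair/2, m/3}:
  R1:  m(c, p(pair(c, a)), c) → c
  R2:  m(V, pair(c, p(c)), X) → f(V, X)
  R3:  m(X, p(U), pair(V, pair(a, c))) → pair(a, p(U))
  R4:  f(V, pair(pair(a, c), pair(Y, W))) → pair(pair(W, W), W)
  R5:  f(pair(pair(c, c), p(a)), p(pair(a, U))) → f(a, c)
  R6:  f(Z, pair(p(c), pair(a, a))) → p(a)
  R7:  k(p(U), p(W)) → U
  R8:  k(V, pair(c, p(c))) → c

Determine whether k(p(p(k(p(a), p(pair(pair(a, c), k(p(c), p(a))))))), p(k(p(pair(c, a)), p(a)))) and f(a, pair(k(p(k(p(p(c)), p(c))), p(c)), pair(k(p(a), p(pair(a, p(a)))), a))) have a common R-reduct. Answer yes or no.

Reduce t₁ = k(p(p(k(p(a), p(pair(pair(a, c), k(p(c), p(a))))))), p(k(p(pair(c, a)), p(a)))):
1. k(p(p(k(p(a), p(pair(pair(a, c), k(p(c), p(a))))))), p(k(p(pair(c, a)), p(a))))  →  p(k(p(a), p(pair(pair(a, c), k(p(c), p(a))))))   [R7 at ε]
2. p(k(p(a), p(pair(pair(a, c), k(p(c), p(a))))))  →  p(a)   [R7 at 1]

Reduce t₂ = f(a, pair(k(p(k(p(p(c)), p(c))), p(c)), pair(k(p(a), p(pair(a, p(a)))), a))):
1. f(a, pair(k(p(k(p(p(c)), p(c))), p(c)), pair(k(p(a), p(pair(a, p(a)))), a)))  →  f(a, pair(k(p(p(c)), p(c)), pair(k(p(a), p(pair(a, p(a)))), a)))   [R7 at 2.1]
2. f(a, pair(k(p(p(c)), p(c)), pair(k(p(a), p(pair(a, p(a)))), a)))  →  f(a, pair(p(c), pair(k(p(a), p(pair(a, p(a)))), a)))   [R7 at 2.1]
3. f(a, pair(p(c), pair(k(p(a), p(pair(a, p(a)))), a)))  →  f(a, pair(p(c), pair(a, a)))   [R7 at 2.2.1]
4. f(a, pair(p(c), pair(a, a)))  →  p(a)   [R6 at ε]

yes — NF(t₁) = p(a), NF(t₂) = p(a)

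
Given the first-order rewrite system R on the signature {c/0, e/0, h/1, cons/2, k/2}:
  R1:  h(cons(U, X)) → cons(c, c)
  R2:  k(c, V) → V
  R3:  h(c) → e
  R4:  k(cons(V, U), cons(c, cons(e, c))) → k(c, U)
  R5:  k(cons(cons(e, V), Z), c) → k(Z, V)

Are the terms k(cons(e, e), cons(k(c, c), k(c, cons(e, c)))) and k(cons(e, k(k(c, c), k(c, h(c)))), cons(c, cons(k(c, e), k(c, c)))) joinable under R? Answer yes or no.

yes — NF(t₁) = e, NF(t₂) = e

Reduce t₁ = k(cons(e, e), cons(k(c, c), k(c, cons(e, c)))):
1. k(cons(e, e), cons(k(c, c), k(c, cons(e, c))))  →  k(cons(e, e), cons(c, k(c, cons(e, c))))   [R2 at 2.1]
2. k(cons(e, e), cons(c, k(c, cons(e, c))))  →  k(cons(e, e), cons(c, cons(e, c)))   [R2 at 2.2]
3. k(cons(e, e), cons(c, cons(e, c)))  →  k(c, e)   [R4 at ε]
4. k(c, e)  →  e   [R2 at ε]

Reduce t₂ = k(cons(e, k(k(c, c), k(c, h(c)))), cons(c, cons(k(c, e), k(c, c)))):
1. k(cons(e, k(k(c, c), k(c, h(c)))), cons(c, cons(k(c, e), k(c, c))))  →  k(cons(e, k(c, k(c, h(c)))), cons(c, cons(k(c, e), k(c, c))))   [R2 at 1.2.1]
2. k(cons(e, k(c, k(c, h(c)))), cons(c, cons(k(c, e), k(c, c))))  →  k(cons(e, k(c, h(c))), cons(c, cons(k(c, e), k(c, c))))   [R2 at 1.2]
3. k(cons(e, k(c, h(c))), cons(c, cons(k(c, e), k(c, c))))  →  k(cons(e, h(c)), cons(c, cons(k(c, e), k(c, c))))   [R2 at 1.2]
4. k(cons(e, h(c)), cons(c, cons(k(c, e), k(c, c))))  →  k(cons(e, e), cons(c, cons(k(c, e), k(c, c))))   [R3 at 1.2]
5. k(cons(e, e), cons(c, cons(k(c, e), k(c, c))))  →  k(cons(e, e), cons(c, cons(e, k(c, c))))   [R2 at 2.2.1]
6. k(cons(e, e), cons(c, cons(e, k(c, c))))  →  k(cons(e, e), cons(c, cons(e, c)))   [R2 at 2.2.2]
7. k(cons(e, e), cons(c, cons(e, c)))  →  k(c, e)   [R4 at ε]
8. k(c, e)  →  e   [R2 at ε]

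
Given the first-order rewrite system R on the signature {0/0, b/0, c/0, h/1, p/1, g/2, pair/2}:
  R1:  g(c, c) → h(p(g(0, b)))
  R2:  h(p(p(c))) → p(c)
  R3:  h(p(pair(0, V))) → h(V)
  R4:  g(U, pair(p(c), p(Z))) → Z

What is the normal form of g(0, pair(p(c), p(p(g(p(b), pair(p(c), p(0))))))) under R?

p(0)

1. g(0, pair(p(c), p(p(g(p(b), pair(p(c), p(0)))))))  →  p(g(p(b), pair(p(c), p(0))))   [R4 at ε]
2. p(g(p(b), pair(p(c), p(0))))  →  p(0)   [R4 at 1]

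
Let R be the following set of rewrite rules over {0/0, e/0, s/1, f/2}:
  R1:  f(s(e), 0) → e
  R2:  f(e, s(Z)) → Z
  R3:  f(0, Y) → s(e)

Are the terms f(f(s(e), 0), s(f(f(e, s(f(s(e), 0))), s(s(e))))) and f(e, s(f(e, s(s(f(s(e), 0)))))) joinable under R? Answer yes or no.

yes — NF(t₁) = s(e), NF(t₂) = s(e)

Reduce t₁ = f(f(s(e), 0), s(f(f(e, s(f(s(e), 0))), s(s(e))))):
1. f(f(s(e), 0), s(f(f(e, s(f(s(e), 0))), s(s(e)))))  →  f(e, s(f(f(e, s(f(s(e), 0))), s(s(e)))))   [R1 at 1]
2. f(e, s(f(f(e, s(f(s(e), 0))), s(s(e)))))  →  f(f(e, s(f(s(e), 0))), s(s(e)))   [R2 at ε]
3. f(f(e, s(f(s(e), 0))), s(s(e)))  →  f(f(s(e), 0), s(s(e)))   [R2 at 1]
4. f(f(s(e), 0), s(s(e)))  →  f(e, s(s(e)))   [R1 at 1]
5. f(e, s(s(e)))  →  s(e)   [R2 at ε]

Reduce t₂ = f(e, s(f(e, s(s(f(s(e), 0)))))):
1. f(e, s(f(e, s(s(f(s(e), 0))))))  →  f(e, s(s(f(s(e), 0))))   [R2 at ε]
2. f(e, s(s(f(s(e), 0))))  →  s(f(s(e), 0))   [R2 at ε]
3. s(f(s(e), 0))  →  s(e)   [R1 at 1]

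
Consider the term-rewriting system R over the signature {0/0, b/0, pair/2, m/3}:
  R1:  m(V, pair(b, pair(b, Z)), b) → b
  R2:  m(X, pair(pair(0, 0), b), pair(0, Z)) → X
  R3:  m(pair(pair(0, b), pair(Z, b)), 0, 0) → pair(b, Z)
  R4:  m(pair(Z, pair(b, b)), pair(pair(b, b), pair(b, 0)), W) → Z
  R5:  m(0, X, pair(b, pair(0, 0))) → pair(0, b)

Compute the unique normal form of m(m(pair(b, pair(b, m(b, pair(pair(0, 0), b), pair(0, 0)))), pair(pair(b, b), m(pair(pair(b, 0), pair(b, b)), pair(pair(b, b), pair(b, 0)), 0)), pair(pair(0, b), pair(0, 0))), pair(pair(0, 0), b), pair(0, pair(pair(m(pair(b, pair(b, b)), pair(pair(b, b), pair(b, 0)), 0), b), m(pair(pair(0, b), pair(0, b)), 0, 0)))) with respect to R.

b

1. m(m(pair(b, pair(b, m(b, pair(pair(0, 0), b), pair(0, 0)))), pair(pair(b, b), m(pair(pair(b, 0), pair(b, b)), pair(pair(b, b), pair(b, 0)), 0)), pair(pair(0, b), pair(0, 0))), pair(pair(0, 0), b), pair(0, pair(pair(m(pair(b, pair(b, b)), pair(pair(b, b), pair(b, 0)), 0), b), m(pair(pair(0, b), pair(0, b)), 0, 0))))  →  m(pair(b, pair(b, m(b, pair(pair(0, 0), b), pair(0, 0)))), pair(pair(b, b), m(pair(pair(b, 0), pair(b, b)), pair(pair(b, b), pair(b, 0)), 0)), pair(pair(0, b), pair(0, 0)))   [R2 at ε]
2. m(pair(b, pair(b, m(b, pair(pair(0, 0), b), pair(0, 0)))), pair(pair(b, b), m(pair(pair(b, 0), pair(b, b)), pair(pair(b, b), pair(b, 0)), 0)), pair(pair(0, b), pair(0, 0)))  →  m(pair(b, pair(b, b)), pair(pair(b, b), m(pair(pair(b, 0), pair(b, b)), pair(pair(b, b), pair(b, 0)), 0)), pair(pair(0, b), pair(0, 0)))   [R2 at 1.2.2]
3. m(pair(b, pair(b, b)), pair(pair(b, b), m(pair(pair(b, 0), pair(b, b)), pair(pair(b, b), pair(b, 0)), 0)), pair(pair(0, b), pair(0, 0)))  →  m(pair(b, pair(b, b)), pair(pair(b, b), pair(b, 0)), pair(pair(0, b), pair(0, 0)))   [R4 at 2.2]
4. m(pair(b, pair(b, b)), pair(pair(b, b), pair(b, 0)), pair(pair(0, b), pair(0, 0)))  →  b   [R4 at ε]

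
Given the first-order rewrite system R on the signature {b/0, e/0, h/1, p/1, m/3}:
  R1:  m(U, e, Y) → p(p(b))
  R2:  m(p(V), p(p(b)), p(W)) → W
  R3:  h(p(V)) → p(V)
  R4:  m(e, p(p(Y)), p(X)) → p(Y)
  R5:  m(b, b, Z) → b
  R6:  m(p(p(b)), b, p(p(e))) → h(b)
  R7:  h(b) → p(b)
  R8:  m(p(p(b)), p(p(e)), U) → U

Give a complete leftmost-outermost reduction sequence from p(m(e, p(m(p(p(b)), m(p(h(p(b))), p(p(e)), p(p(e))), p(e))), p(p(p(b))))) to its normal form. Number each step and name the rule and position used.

1. p(m(e, p(m(p(p(b)), m(p(h(p(b))), p(p(e)), p(p(e))), p(e))), p(p(p(b)))))  →  p(m(e, p(m(p(p(b)), m(p(p(b)), p(p(e)), p(p(e))), p(e))), p(p(p(b)))))   [R3 at 1.2.1.2.1.1]
2. p(m(e, p(m(p(p(b)), m(p(p(b)), p(p(e)), p(p(e))), p(e))), p(p(p(b)))))  →  p(m(e, p(m(p(p(b)), p(p(e)), p(e))), p(p(p(b)))))   [R8 at 1.2.1.2]
3. p(m(e, p(m(p(p(b)), p(p(e)), p(e))), p(p(p(b)))))  →  p(m(e, p(p(e)), p(p(p(b)))))   [R8 at 1.2.1]
4. p(m(e, p(p(e)), p(p(p(b)))))  →  p(p(e))   [R4 at 1]

p(p(e))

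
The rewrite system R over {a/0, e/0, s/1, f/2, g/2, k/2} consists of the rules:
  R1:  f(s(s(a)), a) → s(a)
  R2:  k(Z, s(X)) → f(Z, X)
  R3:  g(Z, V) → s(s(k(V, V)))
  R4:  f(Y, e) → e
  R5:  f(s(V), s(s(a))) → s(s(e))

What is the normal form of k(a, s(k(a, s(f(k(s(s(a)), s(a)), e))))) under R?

1. k(a, s(k(a, s(f(k(s(s(a)), s(a)), e)))))  →  f(a, k(a, s(f(k(s(s(a)), s(a)), e))))   [R2 at ε]
2. f(a, k(a, s(f(k(s(s(a)), s(a)), e))))  →  f(a, f(a, f(k(s(s(a)), s(a)), e)))   [R2 at 2]
3. f(a, f(a, f(k(s(s(a)), s(a)), e)))  →  f(a, f(a, e))   [R4 at 2.2]
4. f(a, f(a, e))  →  f(a, e)   [R4 at 2]
5. f(a, e)  →  e   [R4 at ε]

e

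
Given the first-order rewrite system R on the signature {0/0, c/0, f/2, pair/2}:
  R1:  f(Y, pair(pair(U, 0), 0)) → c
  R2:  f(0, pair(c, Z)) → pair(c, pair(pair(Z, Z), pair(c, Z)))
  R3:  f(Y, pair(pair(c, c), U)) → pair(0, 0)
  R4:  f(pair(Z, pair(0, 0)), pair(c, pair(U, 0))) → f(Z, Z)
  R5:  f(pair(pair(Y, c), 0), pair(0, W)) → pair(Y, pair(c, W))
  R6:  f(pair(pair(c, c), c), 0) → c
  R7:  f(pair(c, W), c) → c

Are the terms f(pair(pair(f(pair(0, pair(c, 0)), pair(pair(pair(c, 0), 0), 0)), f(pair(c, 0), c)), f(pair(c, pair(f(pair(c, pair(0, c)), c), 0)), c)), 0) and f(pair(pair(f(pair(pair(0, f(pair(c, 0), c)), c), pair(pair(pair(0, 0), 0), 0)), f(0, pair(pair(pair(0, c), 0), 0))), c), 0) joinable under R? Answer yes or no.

Reduce t₁ = f(pair(pair(f(pair(0, pair(c, 0)), pair(pair(pair(c, 0), 0), 0)), f(pair(c, 0), c)), f(pair(c, pair(f(pair(c, pair(0, c)), c), 0)), c)), 0):
1. f(pair(pair(f(pair(0, pair(c, 0)), pair(pair(pair(c, 0), 0), 0)), f(pair(c, 0), c)), f(pair(c, pair(f(pair(c, pair(0, c)), c), 0)), c)), 0)  →  f(pair(pair(c, f(pair(c, 0), c)), f(pair(c, pair(f(pair(c, pair(0, c)), c), 0)), c)), 0)   [R1 at 1.1.1]
2. f(pair(pair(c, f(pair(c, 0), c)), f(pair(c, pair(f(pair(c, pair(0, c)), c), 0)), c)), 0)  →  f(pair(pair(c, c), f(pair(c, pair(f(pair(c, pair(0, c)), c), 0)), c)), 0)   [R7 at 1.1.2]
3. f(pair(pair(c, c), f(pair(c, pair(f(pair(c, pair(0, c)), c), 0)), c)), 0)  →  f(pair(pair(c, c), c), 0)   [R7 at 1.2]
4. f(pair(pair(c, c), c), 0)  →  c   [R6 at ε]

Reduce t₂ = f(pair(pair(f(pair(pair(0, f(pair(c, 0), c)), c), pair(pair(pair(0, 0), 0), 0)), f(0, pair(pair(pair(0, c), 0), 0))), c), 0):
1. f(pair(pair(f(pair(pair(0, f(pair(c, 0), c)), c), pair(pair(pair(0, 0), 0), 0)), f(0, pair(pair(pair(0, c), 0), 0))), c), 0)  →  f(pair(pair(c, f(0, pair(pair(pair(0, c), 0), 0))), c), 0)   [R1 at 1.1.1]
2. f(pair(pair(c, f(0, pair(pair(pair(0, c), 0), 0))), c), 0)  →  f(pair(pair(c, c), c), 0)   [R1 at 1.1.2]
3. f(pair(pair(c, c), c), 0)  →  c   [R6 at ε]

yes — NF(t₁) = c, NF(t₂) = c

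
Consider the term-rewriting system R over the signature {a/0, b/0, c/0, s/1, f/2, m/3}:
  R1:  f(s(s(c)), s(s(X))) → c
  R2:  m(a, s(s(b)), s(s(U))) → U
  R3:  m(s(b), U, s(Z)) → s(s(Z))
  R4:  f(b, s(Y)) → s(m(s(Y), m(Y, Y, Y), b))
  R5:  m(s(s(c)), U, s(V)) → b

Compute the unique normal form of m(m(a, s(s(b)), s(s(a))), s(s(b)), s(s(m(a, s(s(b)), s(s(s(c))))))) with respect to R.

s(c)

1. m(m(a, s(s(b)), s(s(a))), s(s(b)), s(s(m(a, s(s(b)), s(s(s(c)))))))  →  m(a, s(s(b)), s(s(m(a, s(s(b)), s(s(s(c)))))))   [R2 at 1]
2. m(a, s(s(b)), s(s(m(a, s(s(b)), s(s(s(c)))))))  →  m(a, s(s(b)), s(s(s(c))))   [R2 at ε]
3. m(a, s(s(b)), s(s(s(c))))  →  s(c)   [R2 at ε]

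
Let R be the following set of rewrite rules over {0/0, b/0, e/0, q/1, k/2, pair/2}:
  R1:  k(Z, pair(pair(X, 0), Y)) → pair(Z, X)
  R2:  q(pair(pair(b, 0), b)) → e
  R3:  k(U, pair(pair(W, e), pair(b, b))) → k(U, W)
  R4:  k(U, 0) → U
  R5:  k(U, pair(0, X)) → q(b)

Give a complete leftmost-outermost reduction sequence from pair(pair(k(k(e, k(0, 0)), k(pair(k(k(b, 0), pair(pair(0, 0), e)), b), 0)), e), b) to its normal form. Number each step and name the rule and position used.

1. pair(pair(k(k(e, k(0, 0)), k(pair(k(k(b, 0), pair(pair(0, 0), e)), b), 0)), e), b)  →  pair(pair(k(k(e, 0), k(pair(k(k(b, 0), pair(pair(0, 0), e)), b), 0)), e), b)   [R4 at 1.1.1.2]
2. pair(pair(k(k(e, 0), k(pair(k(k(b, 0), pair(pair(0, 0), e)), b), 0)), e), b)  →  pair(pair(k(e, k(pair(k(k(b, 0), pair(pair(0, 0), e)), b), 0)), e), b)   [R4 at 1.1.1]
3. pair(pair(k(e, k(pair(k(k(b, 0), pair(pair(0, 0), e)), b), 0)), e), b)  →  pair(pair(k(e, pair(k(k(b, 0), pair(pair(0, 0), e)), b)), e), b)   [R4 at 1.1.2]
4. pair(pair(k(e, pair(k(k(b, 0), pair(pair(0, 0), e)), b)), e), b)  →  pair(pair(k(e, pair(pair(k(b, 0), 0), b)), e), b)   [R1 at 1.1.2.1]
5. pair(pair(k(e, pair(pair(k(b, 0), 0), b)), e), b)  →  pair(pair(pair(e, k(b, 0)), e), b)   [R1 at 1.1]
6. pair(pair(pair(e, k(b, 0)), e), b)  →  pair(pair(pair(e, b), e), b)   [R4 at 1.1.2]

pair(pair(pair(e, b), e), b)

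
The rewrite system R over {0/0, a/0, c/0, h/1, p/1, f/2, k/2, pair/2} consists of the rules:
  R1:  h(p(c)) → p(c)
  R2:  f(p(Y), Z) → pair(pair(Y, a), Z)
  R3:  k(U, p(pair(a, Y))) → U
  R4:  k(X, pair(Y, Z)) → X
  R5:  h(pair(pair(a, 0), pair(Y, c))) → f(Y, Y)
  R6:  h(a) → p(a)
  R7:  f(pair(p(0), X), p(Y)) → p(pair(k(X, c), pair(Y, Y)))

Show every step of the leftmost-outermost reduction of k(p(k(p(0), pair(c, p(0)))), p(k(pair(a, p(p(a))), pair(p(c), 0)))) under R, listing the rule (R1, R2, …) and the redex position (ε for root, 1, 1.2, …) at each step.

p(p(0))

1. k(p(k(p(0), pair(c, p(0)))), p(k(pair(a, p(p(a))), pair(p(c), 0))))  →  k(p(p(0)), p(k(pair(a, p(p(a))), pair(p(c), 0))))   [R4 at 1.1]
2. k(p(p(0)), p(k(pair(a, p(p(a))), pair(p(c), 0))))  →  k(p(p(0)), p(pair(a, p(p(a)))))   [R4 at 2.1]
3. k(p(p(0)), p(pair(a, p(p(a)))))  →  p(p(0))   [R3 at ε]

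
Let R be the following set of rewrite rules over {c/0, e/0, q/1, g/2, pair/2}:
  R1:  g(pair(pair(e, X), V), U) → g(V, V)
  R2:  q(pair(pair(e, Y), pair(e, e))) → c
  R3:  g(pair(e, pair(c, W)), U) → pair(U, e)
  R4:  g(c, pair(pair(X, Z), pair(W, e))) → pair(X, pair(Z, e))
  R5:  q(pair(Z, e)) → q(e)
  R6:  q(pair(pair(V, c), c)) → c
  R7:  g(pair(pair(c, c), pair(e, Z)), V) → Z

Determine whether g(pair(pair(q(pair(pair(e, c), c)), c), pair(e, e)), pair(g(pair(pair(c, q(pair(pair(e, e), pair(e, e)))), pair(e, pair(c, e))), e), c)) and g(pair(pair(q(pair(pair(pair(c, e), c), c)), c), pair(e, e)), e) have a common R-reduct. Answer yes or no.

Reduce t₁ = g(pair(pair(q(pair(pair(e, c), c)), c), pair(e, e)), pair(g(pair(pair(c, q(pair(pair(e, e), pair(e, e)))), pair(e, pair(c, e))), e), c)):
1. g(pair(pair(q(pair(pair(e, c), c)), c), pair(e, e)), pair(g(pair(pair(c, q(pair(pair(e, e), pair(e, e)))), pair(e, pair(c, e))), e), c))  →  g(pair(pair(c, c), pair(e, e)), pair(g(pair(pair(c, q(pair(pair(e, e), pair(e, e)))), pair(e, pair(c, e))), e), c))   [R6 at 1.1.1]
2. g(pair(pair(c, c), pair(e, e)), pair(g(pair(pair(c, q(pair(pair(e, e), pair(e, e)))), pair(e, pair(c, e))), e), c))  →  e   [R7 at ε]

Reduce t₂ = g(pair(pair(q(pair(pair(pair(c, e), c), c)), c), pair(e, e)), e):
1. g(pair(pair(q(pair(pair(pair(c, e), c), c)), c), pair(e, e)), e)  →  g(pair(pair(c, c), pair(e, e)), e)   [R6 at 1.1.1]
2. g(pair(pair(c, c), pair(e, e)), e)  →  e   [R7 at ε]

yes — NF(t₁) = e, NF(t₂) = e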